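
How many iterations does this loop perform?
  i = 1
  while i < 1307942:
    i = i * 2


The loop variable doubles each iteration:
i = 1 -> 2 -> 4 -> 8 -> 16 -> 32 -> 64 -> 128 -> 256 -> 512 -> 1024 -> 2048 -> 4096 -> 8192 -> 16384 -> 32768 -> 65536 -> 131072 -> 262144 -> 524288 -> 1048576 -> 2097152 (stop, 2097152 >= 1307942)
Number of doublings = ceil(log2(1307942)) = 21


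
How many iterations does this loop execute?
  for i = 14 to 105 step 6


The loop variable i takes values starting at 14 and increments by 6 each iteration.
Sequence: i = 14, 20, 26, 32, 38, 44, 50, 56, 62, ...
The upper bound 105 is inclusive, so the count is floor((last - first) / step) + 1:
floor((105 - 14) / 6) + 1 = floor(91/6) + 1 = 15 + 1 = 16


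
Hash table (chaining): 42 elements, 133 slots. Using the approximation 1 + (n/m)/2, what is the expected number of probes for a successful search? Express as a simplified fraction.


Computing expected probes:
alpha = 42/133
= 1 + alpha/2
= 1 + 42/(2*133)
= (2*133 + 42) / (2*133)
= 308/266 = 22/19


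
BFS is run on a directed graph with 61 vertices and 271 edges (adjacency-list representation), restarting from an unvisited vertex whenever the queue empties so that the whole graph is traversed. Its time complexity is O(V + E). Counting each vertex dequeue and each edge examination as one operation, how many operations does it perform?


A full BFS traversal dequeues each vertex exactly once and examines each directed edge exactly once.
V = 61 (vertex processing cost)
E = 271 (edge examination cost)
Total operations proportional to V + E = 61 + 271 = 332


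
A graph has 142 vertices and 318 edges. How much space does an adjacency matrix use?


Adjacency matrix: V x V grid of entries
Space = V^2 = 142^2 = 142 * 142 = 20164


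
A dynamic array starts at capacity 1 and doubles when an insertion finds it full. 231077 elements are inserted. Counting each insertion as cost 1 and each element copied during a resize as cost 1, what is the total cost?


n = 231077
Insertion costs: 231077
Resizes copy 1, 2, 4, ... up to the largest power of 2 that is <= n-1 = 231076, i.e. 131072.
Copy costs = 1 + 2 + 4 + 8 + 16 + 32 + 64 + 128 + 256 + 512 + 1024 + 2048 + 4096 + 8192 + 16384 + 32768 + 65536 + 131072 = 262143
Total = 231077 + 262143 = 493220


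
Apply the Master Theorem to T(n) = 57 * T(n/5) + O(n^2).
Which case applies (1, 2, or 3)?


The Master Theorem: T(n) = a*T(n/b) + O(n^c)
  a = 57, b = 5, c = 2
log_b(a) = log_5(57) ~ 2.512
Compare b^c with a: 5^2 = 25 < 57, so c < log_b(a).
Since c < log_b(a), Case 1 applies.
T(n) = O(n^(log_5 57)) ~ O(n^2.512)
Master Theorem case = 1


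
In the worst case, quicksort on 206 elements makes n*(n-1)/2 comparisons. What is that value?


Sum of comparisons per partition:
205 + 204 + ... + 1 + 0
= 206 * (206 - 1) / 2
= 206 * 205 / 2
= 21115


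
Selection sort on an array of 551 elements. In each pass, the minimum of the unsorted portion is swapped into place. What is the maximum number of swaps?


Selection sort performs one swap per pass:
  Pass 1: find min in positions 0 to 550, swap with position 0
  Pass 2: find min in positions 1 to 550, swap with position 1
  Pass 3: find min in positions 2 to 550, swap with position 2
  Pass 4: find min in positions 3 to 550, swap with position 3
  Pass 5: find min in positions 4 to 550, swap with position 4
  ... (545 more passes)
Total passes (and swaps) = n - 1 = 551 - 1 = 550


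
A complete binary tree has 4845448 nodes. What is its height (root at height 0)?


In a complete binary tree, level k holds nodes 2^k .. 2^(k+1)-1 (1-indexed).
Height = floor(log2(n)) = floor(log2(4845448)) = 22
Check: 2^22 = 4194304 <= 4845448 < 8388608 = 2^23


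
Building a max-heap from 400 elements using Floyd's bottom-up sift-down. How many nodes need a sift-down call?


In a heap of 400 elements (0-indexed array):
  Last element index: 399
  Parent of last element: floor((399 - 1) / 2) = 199
  Internal nodes: indices 0 to 199
  Count = floor(400/2) = 200


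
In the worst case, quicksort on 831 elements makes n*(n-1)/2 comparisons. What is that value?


Sum of comparisons per partition:
830 + 829 + ... + 1 + 0
= 831 * (831 - 1) / 2
= 831 * 830 / 2
= 344865


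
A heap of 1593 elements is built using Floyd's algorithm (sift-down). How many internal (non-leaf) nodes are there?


Leaf nodes occupy roughly half the array.
Sift-down is called for each internal node, starting from the last one.
Internal nodes = floor(n/2) = floor(1593/2) = 796


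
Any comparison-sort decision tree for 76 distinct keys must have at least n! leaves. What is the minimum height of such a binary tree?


A binary decision tree of height h has at most 2^h leaves and needs at least n! of them, so h >= ceil(log2(n!)).
76! is far too large to multiply out, so use Stirling's series:
  ln(n!) ~ n ln n - n + (1/2) ln(2 pi n) + 1/(12n)  (error below 1/(360 n^3), negligible here)
  ln(76) = 4.3307333
  n ln n = 76 * 4.3307333 = 329.1357
  (1/2) ln(2 pi * 76) = (1/2) ln(477.5221) = 3.0843
  1/(12*76) = 0.0011
  ln(76!) ~ 329.1357 - 76 + 3.0843 + 0.0011 = 256.2211
Convert to base 2: log2(76!) = 256.2211 / ln 2 = 256.2211 / 0.69314718 = 369.6489
ceil(369.6489) = 370


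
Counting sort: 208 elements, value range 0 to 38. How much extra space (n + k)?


n = 208 (output array)
k = 39 (count array for 39 distinct values)
Extra space = 208 + 39 = 247


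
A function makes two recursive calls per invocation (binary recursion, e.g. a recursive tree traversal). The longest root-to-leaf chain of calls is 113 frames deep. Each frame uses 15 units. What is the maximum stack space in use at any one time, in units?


Binary recursion: the two calls run one after the other, so only one root-to-leaf chain of frames is on the stack at a time.
Maximum depth (longest chain) = 113 frames
Each frame = 15 units
Max stack space = 113 * 15 = 1695


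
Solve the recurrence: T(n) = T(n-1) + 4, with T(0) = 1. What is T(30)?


Unrolling the recurrence:
T(30) = T(29) + 4
       = T(28) + 4 + 4
       = T(27) + 4*3
       ...
       = T(0) + 4*30
       = 1 + 120 = 121


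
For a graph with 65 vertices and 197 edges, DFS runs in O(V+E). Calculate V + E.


A full DFS traversal visits each vertex once and examines each edge once.
V = 65
E = 197
Sum = 65 + 197 = 262


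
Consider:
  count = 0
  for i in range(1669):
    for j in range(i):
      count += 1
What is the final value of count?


For each i, the inner loop runs i times:
  i=0: inner runs 0 times
  i=1: inner runs 1 time
  i=2: inner runs 2 times
  i=3: inner runs 3 times
  i=4: inner runs 4 times
  i=5: inner runs 5 times
  i=6: inner runs 6 times
  i=7: inner runs 7 times
  ...
Total = 0 + 1 + 2 + ... + 1668 = 1669*(1669-1)/2 = 1391946


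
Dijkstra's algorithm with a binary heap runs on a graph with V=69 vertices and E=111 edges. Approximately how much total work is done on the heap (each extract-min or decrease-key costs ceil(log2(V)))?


Dijkstra with a binary heap: each vertex is extracted once, each edge may relax once.
Each heap operation costs O(log V).
V + E = 69 + 111 = 180
ceil(log2(69)) = 7 (since 2^6 = 64 < 69 <= 128 = 2^7)
Total heap work = (V+E) * ceil(log2(V)) = 180 * 7 = 1260


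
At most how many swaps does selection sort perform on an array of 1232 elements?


Each of the 1231 passes places one element in its final position.
Pass 1: swap minimum into position 0
Pass 2: swap minimum of remaining into position 1
...
Pass 1231: last two elements, one swap
Maximum swaps = 1232 - 1 = 1231


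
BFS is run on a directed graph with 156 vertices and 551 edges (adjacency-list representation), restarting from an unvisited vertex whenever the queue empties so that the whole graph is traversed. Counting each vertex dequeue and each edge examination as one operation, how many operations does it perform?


A full BFS traversal dequeues each vertex exactly once and examines each directed edge exactly once.
V = 156 (vertex processing cost)
E = 551 (edge examination cost)
Total operations proportional to V + E = 156 + 551 = 707


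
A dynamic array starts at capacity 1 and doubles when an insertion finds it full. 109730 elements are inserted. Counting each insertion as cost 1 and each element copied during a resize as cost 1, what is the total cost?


n = 109730
Insertion costs: 109730
Resizes copy 1, 2, 4, ... up to the largest power of 2 that is <= n-1 = 109729, i.e. 65536.
Copy costs = 1 + 2 + 4 + 8 + 16 + 32 + 64 + 128 + 256 + 512 + 1024 + 2048 + 4096 + 8192 + 16384 + 32768 + 65536 = 131071
Total = 109730 + 131071 = 240801


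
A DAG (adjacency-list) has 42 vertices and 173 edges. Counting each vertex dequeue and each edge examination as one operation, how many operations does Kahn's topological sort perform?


V = 42 (vertex processing)
E = 173 (edge processing)
V + E = 42 + 173 = 215


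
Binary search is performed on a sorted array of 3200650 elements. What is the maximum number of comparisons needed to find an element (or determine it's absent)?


Binary search halves the search space each comparison:
  Step 1: search space = 3200650 -> 1600325
  Step 2: search space = 1600325 -> 800162
  Step 3: search space = 800162 -> 400081
  Step 4: search space = 400081 -> 200040
  Step 5: search space = 200040 -> 100020
  Step 6: search space = 100020 -> 50010
  Step 7: search space = 50010 -> 25005
  Step 8: search space = 25005 -> 12502
  Step 9: search space = 12502 -> 6251
  Step 10: search space = 6251 -> 3125
  Step 11: search space = 3125 -> 1562
  Step 12: search space = 1562 -> 781
  Step 13: search space = 781 -> 390
  Step 14: search space = 390 -> 195
  Step 15: search space = 195 -> 97
  Step 16: search space = 97 -> 48
  Step 17: search space = 48 -> 24
  Step 18: search space = 24 -> 12
  Step 19: search space = 12 -> 6
  Step 20: search space = 6 -> 3
  Step 21: search space = 3 -> 1
  Step 22: search space = 1 (final check)
Maximum comparisons = floor(log2(3200650)) + 1 = 21 + 1 = 22


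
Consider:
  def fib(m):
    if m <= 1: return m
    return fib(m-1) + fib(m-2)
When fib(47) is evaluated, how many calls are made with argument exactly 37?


Let N(m) = number of times fib(m) is called while evaluating fib(47).
N(47) = 1 (the initial call).
N(46) = 1 (only fib(47) calls it).
For 1 <= m <= 45: fib(m) is called by fib(m+1) and fib(m+2), so
  N(m) = N(m+1) + N(m+2).
fib(0) is called only by fib(2), so N(0) = N(2).
Walk down from m=47:
  N(47)=1, N(46)=1, N(45)=2, N(44)=3, N(43)=5, N(42)=8, N(41)=13, N(40)=21, N(39)=34, N(38)=55, N(37)=89
N(37) = 89


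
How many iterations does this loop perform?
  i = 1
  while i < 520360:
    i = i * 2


The loop variable doubles each iteration:
i = 1 -> 2 -> 4 -> 8 -> 16 -> 32 -> 64 -> 128 -> 256 -> 512 -> 1024 -> 2048 -> 4096 -> 8192 -> 16384 -> 32768 -> 65536 -> 131072 -> 262144 -> 524288 (stop, 524288 >= 520360)
Number of doublings = ceil(log2(520360)) = 19


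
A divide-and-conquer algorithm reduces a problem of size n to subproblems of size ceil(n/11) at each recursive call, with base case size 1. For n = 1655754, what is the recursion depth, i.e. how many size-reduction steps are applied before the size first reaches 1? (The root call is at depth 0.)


Each step divides the size by 11 (rounding up); after k steps the size is ceil(n/11^k), which equals 1 exactly when 11^k >= n.
So the depth is the smallest k with 11^k >= 1655754, i.e. ceil(log_11(1655754)).
11^5 = 161051 < 1655754 <= 1771561 = 11^6
Recursion depth = 6


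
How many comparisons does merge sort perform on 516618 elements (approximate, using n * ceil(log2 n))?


Recursion depth: ceil(log2(516618)) = 19
Each recursion level merges n = 516618 elements
Total = 516618 * 19 = 9815742


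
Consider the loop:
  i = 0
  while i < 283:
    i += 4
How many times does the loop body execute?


Starting at i = 0, each iteration adds 4.
Iterations until i >= 283:
  Iteration 1: i = 0 -> i = 4
  Iteration 2: i = 4 -> i = 8
  Iteration 3: i = 8 -> i = 12
  Iteration 4: i = 12 -> i = 16
  Iteration 5: i = 16 -> i = 20
  Iteration 6: i = 20 -> i = 24
  Iteration 7: i = 24 -> i = 28
  Iteration 8: i = 28 -> i = 32
  ... continuing ...
Total iterations = ceil(283/4) = 71


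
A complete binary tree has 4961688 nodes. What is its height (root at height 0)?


In a complete binary tree, level k holds nodes 2^k .. 2^(k+1)-1 (1-indexed).
Height = floor(log2(n)) = floor(log2(4961688)) = 22
Check: 2^22 = 4194304 <= 4961688 < 8388608 = 2^23


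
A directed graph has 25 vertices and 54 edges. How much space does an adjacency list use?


Adjacency list: one list head per vertex + one entry per edge
Vertex heads: 25
Edge entries: 54
Total = 25 + 54 = 79


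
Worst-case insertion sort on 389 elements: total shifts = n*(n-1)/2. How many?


Sum of shifts = 1 + 2 + 3 + ... + 388
= 389 * 388 / 2
= 150932 / 2
= 75466


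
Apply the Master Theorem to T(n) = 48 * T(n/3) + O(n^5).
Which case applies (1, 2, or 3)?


The Master Theorem: T(n) = a*T(n/b) + O(n^c)
  a = 48, b = 3, c = 5
log_b(a) = log_3(48) ~ 3.524
Compare b^c with a: 3^5 = 243 > 48, so c > log_b(a).
Since c > log_b(a), Case 3 applies.
T(n) = O(n^5)
Master Theorem case = 3


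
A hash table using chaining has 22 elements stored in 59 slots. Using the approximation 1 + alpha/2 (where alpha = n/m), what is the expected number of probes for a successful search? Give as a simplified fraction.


Load factor alpha = n/m = 22/59
Expected probes = 1 + alpha/2 = 1 + 22/(2*59)
= 1 + 22/118
= 118/118 + 22/118
= 140/118
Simplify: 70/59


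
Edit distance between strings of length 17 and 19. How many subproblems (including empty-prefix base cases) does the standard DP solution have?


The table includes base cases (empty prefixes).
Rows: (m+1) = 18
Columns: (n+1) = 20
Total = 18 * 20 = 360


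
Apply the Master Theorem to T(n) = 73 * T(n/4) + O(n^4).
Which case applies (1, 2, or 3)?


The Master Theorem: T(n) = a*T(n/b) + O(n^c)
  a = 73, b = 4, c = 4
log_b(a) = log_4(73) ~ 3.095
Compare b^c with a: 4^4 = 256 > 73, so c > log_b(a).
Since c > log_b(a), Case 3 applies.
T(n) = O(n^4)
Master Theorem case = 3


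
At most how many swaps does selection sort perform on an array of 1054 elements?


Each of the 1053 passes places one element in its final position.
Pass 1: swap minimum into position 0
Pass 2: swap minimum of remaining into position 1
...
Pass 1053: last two elements, one swap
Maximum swaps = 1054 - 1 = 1053


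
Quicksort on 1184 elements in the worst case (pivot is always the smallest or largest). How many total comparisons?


In the worst case, each partition step picks the worst pivot:
  Partition 1: 1183 comparisons (n-1 elements to compare)
  Partition 2: 1182 comparisons
  Partition 3: 1181 comparisons
  Partition 4: 1180 comparisons
  Partition 5: 1179 comparisons
  ...
  Last partition: 0 comparisons
Total = (n-1) + (n-2) + ... + 1 + 0 = n*(n-1)/2
= 1184*1183/2 = 700336


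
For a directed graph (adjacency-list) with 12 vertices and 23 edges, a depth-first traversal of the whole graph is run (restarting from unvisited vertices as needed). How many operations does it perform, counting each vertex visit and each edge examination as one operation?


A full DFS traversal visits each vertex once and examines each edge once.
V = 12
E = 23
Sum = 12 + 23 = 35


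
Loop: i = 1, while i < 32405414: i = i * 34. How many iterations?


i multiplies by 34 each step:
i = 1 -> 34 -> 1156 -> 39304 -> 1336336 -> 45435424 (stop)
Iterations = ceil(log_34(32405414)) = 5


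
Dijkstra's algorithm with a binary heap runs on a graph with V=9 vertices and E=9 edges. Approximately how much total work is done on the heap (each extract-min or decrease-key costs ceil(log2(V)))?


Dijkstra with a binary heap: each vertex is extracted once, each edge may relax once.
Each heap operation costs O(log V).
V + E = 9 + 9 = 18
ceil(log2(9)) = 4 (since 2^3 = 8 < 9 <= 16 = 2^4)
Total heap work = (V+E) * ceil(log2(V)) = 18 * 4 = 72


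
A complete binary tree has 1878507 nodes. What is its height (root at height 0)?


In a complete binary tree, level k holds nodes 2^k .. 2^(k+1)-1 (1-indexed).
Height = floor(log2(n)) = floor(log2(1878507)) = 20
Check: 2^20 = 1048576 <= 1878507 < 2097152 = 2^21


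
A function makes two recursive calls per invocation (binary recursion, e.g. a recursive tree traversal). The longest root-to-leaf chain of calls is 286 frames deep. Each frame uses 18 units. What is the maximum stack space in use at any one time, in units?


Binary recursion: the two calls run one after the other, so only one root-to-leaf chain of frames is on the stack at a time.
Maximum depth (longest chain) = 286 frames
Each frame = 18 units
Max stack space = 286 * 18 = 5148


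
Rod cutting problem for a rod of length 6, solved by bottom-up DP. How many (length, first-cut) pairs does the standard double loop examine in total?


For each subproblem length i = 1..6, the inner loop considers i possible first cuts.
Total = 1 + 2 + ... + 6
= 6*(6+1)/2
= 6*7/2 = 21


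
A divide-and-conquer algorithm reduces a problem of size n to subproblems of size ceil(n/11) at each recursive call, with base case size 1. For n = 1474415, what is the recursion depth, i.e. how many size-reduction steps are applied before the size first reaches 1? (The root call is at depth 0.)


Each step divides the size by 11 (rounding up); after k steps the size is ceil(n/11^k), which equals 1 exactly when 11^k >= n.
So the depth is the smallest k with 11^k >= 1474415, i.e. ceil(log_11(1474415)).
11^5 = 161051 < 1474415 <= 1771561 = 11^6
Recursion depth = 6


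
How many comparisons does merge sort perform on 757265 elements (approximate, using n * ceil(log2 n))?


Recursion depth: ceil(log2(757265)) = 20
Each recursion level merges n = 757265 elements
Total = 757265 * 20 = 15145300


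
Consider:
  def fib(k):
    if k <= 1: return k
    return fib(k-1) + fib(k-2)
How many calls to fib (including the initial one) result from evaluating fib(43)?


Let C(m) = total calls to evaluate fib(m). Then C(0)=C(1)=1, and
C(m) = 1 + C(m-1) + C(m-2) for m >= 2.
Build the table (each entry = 1 + previous two):
  C(0) = 1
  C(1) = 1
  C(2) = 1 + 1 + 1 = 3
  C(3) = 1 + 3 + 1 = 5
  C(4) = 1 + 5 + 3 = 9
  C(5) = 1 + 9 + 5 = 15
  C(6) = 1 + 15 + 9 = 25
  C(7) = 1 + 25 + 15 = 41
  C(8) = 1 + 41 + 25 = 67
  C(9) = 1 + 67 + 41 = 109
  C(10) = 1 + 109 + 67 = 177
  C(11) = 1 + 177 + 109 = 287
  C(12) = 1 + 287 + 177 = 465
  C(13) = 1 + 465 + 287 = 753
  C(14) = 1 + 753 + 465 = 1219
  C(15) = 1 + 1219 + 753 = 1973
  C(16) = 1 + 1973 + 1219 = 3193
  C(17) = 1 + 3193 + 1973 = 5167
  C(18) = 1 + 5167 + 3193 = 8361
  C(19) = 1 + 8361 + 5167 = 13529
  C(20) = 1 + 13529 + 8361 = 21891
  C(21) = 1 + 21891 + 13529 = 35421
  C(22) = 1 + 35421 + 21891 = 57313
  C(23) = 1 + 57313 + 35421 = 92735
  C(24) = 1 + 92735 + 57313 = 150049
  C(25) = 1 + 150049 + 92735 = 242785
  C(26) = 1 + 242785 + 150049 = 392835
  C(27) = 1 + 392835 + 242785 = 635621
  C(28) = 1 + 635621 + 392835 = 1028457
  C(29) = 1 + 1028457 + 635621 = 1664079
  C(30) = 1 + 1664079 + 1028457 = 2692537
  C(31) = 1 + 2692537 + 1664079 = 4356617
  C(32) = 1 + 4356617 + 2692537 = 7049155
  C(33) = 1 + 7049155 + 4356617 = 11405773
  C(34) = 1 + 11405773 + 7049155 = 18454929
  C(35) = 1 + 18454929 + 11405773 = 29860703
  C(36) = 1 + 29860703 + 18454929 = 48315633
  C(37) = 1 + 48315633 + 29860703 = 78176337
  C(38) = 1 + 78176337 + 48315633 = 126491971
  C(39) = 1 + 126491971 + 78176337 = 204668309
  C(40) = 1 + 204668309 + 126491971 = 331160281
  C(41) = 1 + 331160281 + 204668309 = 535828591
  C(42) = 1 + 535828591 + 331160281 = 866988873
  C(43) = 1 + 866988873 + 535828591 = 1402817465
Total calls for fib(43) = 1402817465


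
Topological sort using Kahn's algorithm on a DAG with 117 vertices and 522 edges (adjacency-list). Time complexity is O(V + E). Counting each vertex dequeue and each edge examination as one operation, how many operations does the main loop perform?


Kahn's algorithm:
  1. Compute in-degrees: O(V + E)
  2. Process queue: each vertex dequeued once (O(V))
     each edge examined once (O(E))
Total = V + E = 117 + 522 = 639


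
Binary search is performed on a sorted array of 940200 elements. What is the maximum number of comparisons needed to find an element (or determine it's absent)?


Binary search halves the search space each comparison:
  Step 1: search space = 940200 -> 470100
  Step 2: search space = 470100 -> 235050
  Step 3: search space = 235050 -> 117525
  Step 4: search space = 117525 -> 58762
  Step 5: search space = 58762 -> 29381
  Step 6: search space = 29381 -> 14690
  Step 7: search space = 14690 -> 7345
  Step 8: search space = 7345 -> 3672
  Step 9: search space = 3672 -> 1836
  Step 10: search space = 1836 -> 918
  Step 11: search space = 918 -> 459
  Step 12: search space = 459 -> 229
  Step 13: search space = 229 -> 114
  Step 14: search space = 114 -> 57
  Step 15: search space = 57 -> 28
  Step 16: search space = 28 -> 14
  Step 17: search space = 14 -> 7
  Step 18: search space = 7 -> 3
  Step 19: search space = 3 -> 1
  Step 20: search space = 1 (final check)
Maximum comparisons = floor(log2(940200)) + 1 = 19 + 1 = 20


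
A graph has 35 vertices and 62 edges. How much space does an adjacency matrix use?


Adjacency matrix: V x V grid of entries
Space = V^2 = 35^2 = 35 * 35 = 1225


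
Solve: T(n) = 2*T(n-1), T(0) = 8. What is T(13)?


Unrolling:
T(13) = 2*T(12) = 2^2*T(11) = ... = 2^13*T(0)
= 2^13 * 8
= 8192 * 8 = 65536


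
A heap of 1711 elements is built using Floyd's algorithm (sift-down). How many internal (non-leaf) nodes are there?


Leaf nodes occupy roughly half the array.
Sift-down is called for each internal node, starting from the last one.
Internal nodes = floor(n/2) = floor(1711/2) = 855


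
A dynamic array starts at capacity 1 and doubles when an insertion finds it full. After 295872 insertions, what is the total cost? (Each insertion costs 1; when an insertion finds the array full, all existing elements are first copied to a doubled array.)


Insertion cost: 295872 (one per element)
Resizes occur just before inserting elements 2, 3, 5, 9, ...
Elements copied at each resize: 1 + 2 + 4 + 8 + 16 + 32 + 64 + 128 + 256 + 512 + 1024 + 2048 + 4096 + 8192 + 16384 + 32768 + 65536 + 131072 + 262144
Sum of copies = 524287 (geometric series: 2^k - 1)
Total = 295872 + 524287 = 820159


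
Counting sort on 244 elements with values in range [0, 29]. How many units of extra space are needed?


Output array size: 244 (to store sorted result)
Count array size: 30 (one slot per possible value, range 0 to 29)
Total extra space = 244 + 30 = 274


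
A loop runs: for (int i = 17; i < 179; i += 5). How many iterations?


Loop starts at i = 17, increments by 5, stops when i >= 179.
Number of iterations = ceil((179 - 17) / 5)
= ceil(162 / 5)
= 33


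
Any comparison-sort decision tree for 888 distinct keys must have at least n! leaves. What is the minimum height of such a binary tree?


A binary decision tree of height h has at most 2^h leaves and needs at least n! of them, so h >= ceil(log2(n!)).
888! is far too large to multiply out, so use Stirling's series:
  ln(n!) ~ n ln n - n + (1/2) ln(2 pi n) + 1/(12n)  (error below 1/(360 n^3), negligible here)
  ln(888) = 6.7889717
  n ln n = 888 * 6.7889717 = 6028.6069
  (1/2) ln(2 pi * 888) = (1/2) ln(5579.4686) = 4.3134
  1/(12*888) = 0.0001
  ln(888!) ~ 6028.6069 - 888 + 4.3134 + 0.0001 = 5144.9204
Convert to base 2: log2(888!) = 5144.9204 / ln 2 = 5144.9204 / 0.69314718 = 7422.5512
ceil(7422.5512) = 7423


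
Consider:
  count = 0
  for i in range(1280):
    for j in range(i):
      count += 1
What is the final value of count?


For each i, the inner loop runs i times:
  i=0: inner runs 0 times
  i=1: inner runs 1 time
  i=2: inner runs 2 times
  i=3: inner runs 3 times
  i=4: inner runs 4 times
  i=5: inner runs 5 times
  i=6: inner runs 6 times
  i=7: inner runs 7 times
  ...
Total = 0 + 1 + 2 + ... + 1279 = 1280*(1280-1)/2 = 818560


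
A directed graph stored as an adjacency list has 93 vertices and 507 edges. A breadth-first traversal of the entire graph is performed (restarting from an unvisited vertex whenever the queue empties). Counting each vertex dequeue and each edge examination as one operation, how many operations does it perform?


A full BFS traversal dequeues each vertex once and examines each edge once.
Vertex visits: 93
Edge visits: 507
V + E = 93 + 507 = 600


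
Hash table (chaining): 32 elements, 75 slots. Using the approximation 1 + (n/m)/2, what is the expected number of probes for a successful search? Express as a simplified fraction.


Computing expected probes:
alpha = 32/75
= 1 + alpha/2
= 1 + 32/(2*75)
= (2*75 + 32) / (2*75)
= 182/150 = 91/75


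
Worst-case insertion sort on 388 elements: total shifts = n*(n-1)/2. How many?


Sum of shifts = 1 + 2 + 3 + ... + 387
= 388 * 387 / 2
= 150156 / 2
= 75078


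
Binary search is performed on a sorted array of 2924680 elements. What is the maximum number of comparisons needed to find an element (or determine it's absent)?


Binary search halves the search space each comparison:
  Step 1: search space = 2924680 -> 1462340
  Step 2: search space = 1462340 -> 731170
  Step 3: search space = 731170 -> 365585
  Step 4: search space = 365585 -> 182792
  Step 5: search space = 182792 -> 91396
  Step 6: search space = 91396 -> 45698
  Step 7: search space = 45698 -> 22849
  Step 8: search space = 22849 -> 11424
  Step 9: search space = 11424 -> 5712
  Step 10: search space = 5712 -> 2856
  Step 11: search space = 2856 -> 1428
  Step 12: search space = 1428 -> 714
  Step 13: search space = 714 -> 357
  Step 14: search space = 357 -> 178
  Step 15: search space = 178 -> 89
  Step 16: search space = 89 -> 44
  Step 17: search space = 44 -> 22
  Step 18: search space = 22 -> 11
  Step 19: search space = 11 -> 5
  Step 20: search space = 5 -> 2
  Step 21: search space = 2 -> 1
  Step 22: search space = 1 (final check)
Maximum comparisons = floor(log2(2924680)) + 1 = 21 + 1 = 22


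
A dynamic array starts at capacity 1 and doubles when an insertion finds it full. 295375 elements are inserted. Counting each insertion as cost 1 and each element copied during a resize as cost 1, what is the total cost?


n = 295375
Insertion costs: 295375
Resizes copy 1, 2, 4, ... up to the largest power of 2 that is <= n-1 = 295374, i.e. 262144.
Copy costs = 1 + 2 + 4 + 8 + 16 + 32 + 64 + 128 + 256 + 512 + 1024 + 2048 + 4096 + 8192 + 16384 + 32768 + 65536 + 131072 + 262144 = 524287
Total = 295375 + 524287 = 819662


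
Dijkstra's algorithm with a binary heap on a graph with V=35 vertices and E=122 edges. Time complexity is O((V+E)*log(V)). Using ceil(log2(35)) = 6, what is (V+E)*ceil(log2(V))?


Dijkstra with a binary heap: each vertex is extracted once, each edge may relax once.
Each heap operation costs O(log V).
V + E = 35 + 122 = 157
ceil(log2(35)) = 6 (since 2^5 = 32 < 35 <= 64 = 2^6)
Total heap work = (V+E) * ceil(log2(V)) = 157 * 6 = 942


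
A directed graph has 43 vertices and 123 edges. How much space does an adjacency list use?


Adjacency list: one list head per vertex + one entry per edge
Vertex heads: 43
Edge entries: 123
Total = 43 + 123 = 166


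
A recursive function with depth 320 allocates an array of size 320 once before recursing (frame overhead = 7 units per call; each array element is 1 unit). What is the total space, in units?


Array allocation: 320 units (allocated once)
Stack frames: 320 deep * 7 per frame = 2240 units
Total = 320 + 2240 = 2560


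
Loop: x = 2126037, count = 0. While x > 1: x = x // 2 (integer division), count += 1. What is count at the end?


The variable x halves each step:
x = 2126037 -> 1063018 -> 531509 -> 265754 -> 132877 -> 66438 -> 33219 -> 16609 -> 8304 -> 4152 -> 2076 -> 1038 -> 519 -> 259 -> 129 -> 64 -> 32 -> 16 -> 8 -> 4 -> 2 -> 1
Number of halvings = floor(log2(2126037)) = 21


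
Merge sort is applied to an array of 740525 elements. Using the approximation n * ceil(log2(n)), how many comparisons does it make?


Merge sort divides the array into halves recursively.
Number of levels = ceil(log2(740525)) = 20
At each level, approximately n = 740525 comparisons are needed for merging.
Total comparisons ~ n * ceil(log2(n)) = 740525 * 20 = 14810500


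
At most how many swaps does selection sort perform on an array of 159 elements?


Each of the 158 passes places one element in its final position.
Pass 1: swap minimum into position 0
Pass 2: swap minimum of remaining into position 1
...
Pass 158: last two elements, one swap
Maximum swaps = 159 - 1 = 158


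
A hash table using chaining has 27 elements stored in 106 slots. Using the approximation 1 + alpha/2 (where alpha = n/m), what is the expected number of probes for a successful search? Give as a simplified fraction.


Load factor alpha = n/m = 27/106
Expected probes = 1 + alpha/2 = 1 + 27/(2*106)
= 1 + 27/212
= 212/212 + 27/212
= 239/212


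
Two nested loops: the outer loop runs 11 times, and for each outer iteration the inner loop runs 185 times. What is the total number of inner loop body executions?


Outer loop: 11 iterations
Inner loop: 185 iterations per outer iteration
Total = 11 * 185 = 2035


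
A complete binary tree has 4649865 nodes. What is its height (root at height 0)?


In a complete binary tree, level k holds nodes 2^k .. 2^(k+1)-1 (1-indexed).
Height = floor(log2(n)) = floor(log2(4649865)) = 22
Check: 2^22 = 4194304 <= 4649865 < 8388608 = 2^23


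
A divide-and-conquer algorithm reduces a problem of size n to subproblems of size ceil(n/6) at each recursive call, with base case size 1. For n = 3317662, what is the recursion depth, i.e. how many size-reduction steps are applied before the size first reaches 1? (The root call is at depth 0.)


Each step divides the size by 6 (rounding up); after k steps the size is ceil(n/6^k), which equals 1 exactly when 6^k >= n.
So the depth is the smallest k with 6^k >= 3317662, i.e. ceil(log_6(3317662)).
6^8 = 1679616 < 3317662 <= 10077696 = 6^9
Recursion depth = 9


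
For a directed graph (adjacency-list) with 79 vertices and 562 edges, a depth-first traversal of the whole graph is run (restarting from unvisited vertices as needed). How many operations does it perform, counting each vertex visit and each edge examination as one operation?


A full DFS traversal visits each vertex once and examines each edge once.
V = 79
E = 562
Sum = 79 + 562 = 641


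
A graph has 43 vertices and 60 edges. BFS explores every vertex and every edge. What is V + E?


A full BFS traversal dequeues each vertex once and examines each edge once.
Vertex visits: 43
Edge visits: 60
V + E = 43 + 60 = 103


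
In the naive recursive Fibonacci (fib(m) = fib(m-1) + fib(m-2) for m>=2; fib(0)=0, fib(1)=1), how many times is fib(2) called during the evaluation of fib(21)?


Let N(m) = number of times fib(m) is called while evaluating fib(21).
N(21) = 1 (the initial call).
N(20) = 1 (only fib(21) calls it).
For 1 <= m <= 19: fib(m) is called by fib(m+1) and fib(m+2), so
  N(m) = N(m+1) + N(m+2).
fib(0) is called only by fib(2), so N(0) = N(2).
Walk down from m=21:
  N(21)=1, N(20)=1, N(19)=2, N(18)=3, N(17)=5, N(16)=8, N(15)=13, N(14)=21, N(13)=34, N(12)=55, N(11)=89, N(10)=144, N(9)=233, N(8)=377, N(7)=610, N(6)=987, N(5)=1597, N(4)=2584, N(3)=4181, N(2)=6765
N(2) = 6765


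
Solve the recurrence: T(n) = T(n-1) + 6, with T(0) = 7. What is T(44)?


Unrolling the recurrence:
T(44) = T(43) + 6
       = T(42) + 6 + 6
       = T(41) + 6*3
       ...
       = T(0) + 6*44
       = 7 + 264 = 271


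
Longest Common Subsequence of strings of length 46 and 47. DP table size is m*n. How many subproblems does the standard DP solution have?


DP table indexed by positions in both strings.
First string: 46 positions
Second string: 47 positions
Total = 46 * 47 = 2162


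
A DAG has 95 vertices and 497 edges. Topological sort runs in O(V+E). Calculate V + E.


V = 95 (vertex processing)
E = 497 (edge processing)
V + E = 95 + 497 = 592


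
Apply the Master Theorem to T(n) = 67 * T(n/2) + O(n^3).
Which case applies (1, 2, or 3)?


The Master Theorem: T(n) = a*T(n/b) + O(n^c)
  a = 67, b = 2, c = 3
log_b(a) = log_2(67) ~ 6.066
Compare b^c with a: 2^3 = 8 < 67, so c < log_b(a).
Since c < log_b(a), Case 1 applies.
T(n) = O(n^(log_2 67)) ~ O(n^6.066)
Master Theorem case = 1


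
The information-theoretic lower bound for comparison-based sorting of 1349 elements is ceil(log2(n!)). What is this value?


A binary decision tree of height h has at most 2^h leaves and needs at least n! of them, so h >= ceil(log2(n!)).
1349! is far too large to multiply out, so use Stirling's series:
  ln(n!) ~ n ln n - n + (1/2) ln(2 pi n) + 1/(12n)  (error below 1/(360 n^3), negligible here)
  ln(1349) = 7.2071189
  n ln n = 1349 * 7.2071189 = 9722.4034
  (1/2) ln(2 pi * 1349) = (1/2) ln(8476.0170) = 4.5225
  1/(12*1349) = 0.0001
  ln(1349!) ~ 9722.4034 - 1349 + 4.5225 + 0.0001 = 8377.9260
Convert to base 2: log2(1349!) = 8377.9260 / ln 2 = 8377.9260 / 0.69314718 = 12086.7923
ceil(12086.7923) = 12087


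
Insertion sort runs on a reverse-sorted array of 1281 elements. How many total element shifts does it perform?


Sum of shifts = 1 + 2 + 3 + ... + 1280
= 1281 * 1280 / 2
= 1639680 / 2
= 819840


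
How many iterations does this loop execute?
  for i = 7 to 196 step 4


The loop variable i takes values starting at 7 and increments by 4 each iteration.
Sequence: i = 7, 11, 15, 19, 23, 27, 31, 35, 39, ...
The upper bound 196 is inclusive, so the count is floor((last - first) / step) + 1:
floor((196 - 7) / 4) + 1 = floor(189/4) + 1 = 47 + 1 = 48


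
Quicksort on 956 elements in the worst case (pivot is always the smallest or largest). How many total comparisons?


In the worst case, each partition step picks the worst pivot:
  Partition 1: 955 comparisons (n-1 elements to compare)
  Partition 2: 954 comparisons
  Partition 3: 953 comparisons
  Partition 4: 952 comparisons
  Partition 5: 951 comparisons
  ...
  Last partition: 0 comparisons
Total = (n-1) + (n-2) + ... + 1 + 0 = n*(n-1)/2
= 956*955/2 = 456490


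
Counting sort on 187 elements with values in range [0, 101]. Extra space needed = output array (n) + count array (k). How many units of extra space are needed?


Output array size: 187 (to store sorted result)
Count array size: 102 (one slot per possible value, range 0 to 101)
Total extra space = 187 + 102 = 289


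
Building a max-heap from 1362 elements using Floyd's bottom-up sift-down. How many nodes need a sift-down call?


In a heap of 1362 elements (0-indexed array):
  Last element index: 1361
  Parent of last element: floor((1361 - 1) / 2) = 680
  Internal nodes: indices 0 to 680
  Count = floor(1362/2) = 681


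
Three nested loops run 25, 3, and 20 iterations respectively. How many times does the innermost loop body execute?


Loop 1 (outermost): 25 iterations
Loop 2 (middle): 3 iterations per outer
Loop 3 (innermost): 20 iterations per middle
Total = 25 * 3 * 20 = 1500


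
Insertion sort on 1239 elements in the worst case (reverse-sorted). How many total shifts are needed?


In the worst case (reverse-sorted), each element shifts past all previous:
  Element 1: 1 shifts
  Element 2: 2 shifts
  Element 3: 3 shifts
  Element 4: 4 shifts
  Element 5: 5 shifts
  ...
  Element 1238: 1238 shifts
Total = 1 + 2 + ... + 1238
= 1239*(1239-1)/2 = 766941


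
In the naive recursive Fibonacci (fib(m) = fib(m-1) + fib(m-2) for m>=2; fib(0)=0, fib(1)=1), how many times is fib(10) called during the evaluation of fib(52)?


Let N(m) = number of times fib(m) is called while evaluating fib(52).
N(52) = 1 (the initial call).
N(51) = 1 (only fib(52) calls it).
For 1 <= m <= 50: fib(m) is called by fib(m+1) and fib(m+2), so
  N(m) = N(m+1) + N(m+2).
fib(0) is called only by fib(2), so N(0) = N(2).
Walk down from m=52:
  N(52)=1, N(51)=1, N(50)=2, N(49)=3, N(48)=5, N(47)=8, N(46)=13, N(45)=21, N(44)=34, N(43)=55, N(42)=89, N(41)=144, N(40)=233, N(39)=377, N(38)=610, N(37)=987, N(36)=1597, N(35)=2584, N(34)=4181, N(33)=6765, N(32)=10946, N(31)=17711, N(30)=28657, N(29)=46368, N(28)=75025, N(27)=121393, N(26)=196418, N(25)=317811, N(24)=514229, N(23)=832040, N(22)=1346269, N(21)=2178309, N(20)=3524578, N(19)=5702887, N(18)=9227465, N(17)=14930352, N(16)=24157817, N(15)=39088169, N(14)=63245986, N(13)=102334155, N(12)=165580141, N(11)=267914296, N(10)=433494437
N(10) = 433494437


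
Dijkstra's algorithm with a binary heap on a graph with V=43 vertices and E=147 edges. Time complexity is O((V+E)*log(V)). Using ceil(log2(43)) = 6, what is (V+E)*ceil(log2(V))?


Dijkstra with a binary heap: each vertex is extracted once, each edge may relax once.
Each heap operation costs O(log V).
V + E = 43 + 147 = 190
ceil(log2(43)) = 6 (since 2^5 = 32 < 43 <= 64 = 2^6)
Total heap work = (V+E) * ceil(log2(V)) = 190 * 6 = 1140


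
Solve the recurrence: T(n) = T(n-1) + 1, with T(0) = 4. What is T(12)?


Unrolling the recurrence:
T(12) = T(11) + 1
       = T(10) + 1 + 1
       = T(9) + 1*3
       ...
       = T(0) + 1*12
       = 4 + 12 = 16


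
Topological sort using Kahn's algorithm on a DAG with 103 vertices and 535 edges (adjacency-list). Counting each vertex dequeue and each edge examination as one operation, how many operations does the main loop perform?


Kahn's algorithm:
  1. Compute in-degrees: O(V + E)
  2. Process queue: each vertex dequeued once (O(V))
     each edge examined once (O(E))
Total = V + E = 103 + 535 = 638


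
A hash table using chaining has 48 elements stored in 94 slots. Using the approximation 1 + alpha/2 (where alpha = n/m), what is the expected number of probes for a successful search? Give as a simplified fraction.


Load factor alpha = n/m = 48/94
Expected probes = 1 + alpha/2 = 1 + 48/(2*94)
= 1 + 48/188
= 188/188 + 48/188
= 236/188
Simplify: 59/47


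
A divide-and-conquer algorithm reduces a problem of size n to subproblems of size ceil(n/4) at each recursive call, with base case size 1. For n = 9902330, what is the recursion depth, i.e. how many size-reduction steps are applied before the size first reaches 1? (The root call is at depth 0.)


Each step divides the size by 4 (rounding up); after k steps the size is ceil(n/4^k), which equals 1 exactly when 4^k >= n.
So the depth is the smallest k with 4^k >= 9902330, i.e. ceil(log_4(9902330)).
4^11 = 4194304 < 9902330 <= 16777216 = 4^12
Recursion depth = 12


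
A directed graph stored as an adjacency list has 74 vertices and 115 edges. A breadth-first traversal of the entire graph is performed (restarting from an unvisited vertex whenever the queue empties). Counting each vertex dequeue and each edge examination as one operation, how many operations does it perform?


A full BFS traversal dequeues each vertex once and examines each edge once.
Vertex visits: 74
Edge visits: 115
V + E = 74 + 115 = 189


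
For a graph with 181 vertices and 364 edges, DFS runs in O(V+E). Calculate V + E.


A full DFS traversal visits each vertex once and examines each edge once.
V = 181
E = 364
Sum = 181 + 364 = 545


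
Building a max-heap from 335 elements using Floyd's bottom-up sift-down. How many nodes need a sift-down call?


In a heap of 335 elements (0-indexed array):
  Last element index: 334
  Parent of last element: floor((334 - 1) / 2) = 166
  Internal nodes: indices 0 to 166
  Count = floor(335/2) = 167


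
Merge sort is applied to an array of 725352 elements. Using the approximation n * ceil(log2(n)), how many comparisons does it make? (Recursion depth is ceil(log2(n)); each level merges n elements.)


Merge sort divides the array into halves recursively.
Number of levels = ceil(log2(725352)) = 20
At each level, approximately n = 725352 comparisons are needed for merging.
Total comparisons ~ n * ceil(log2(n)) = 725352 * 20 = 14507040
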